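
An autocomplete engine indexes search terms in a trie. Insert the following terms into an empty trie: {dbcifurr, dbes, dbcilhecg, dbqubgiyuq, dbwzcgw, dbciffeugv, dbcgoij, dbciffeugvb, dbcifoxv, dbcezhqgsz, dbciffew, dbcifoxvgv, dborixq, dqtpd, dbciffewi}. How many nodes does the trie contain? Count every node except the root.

Insert word by word; a character creates a node only if that edge doesn't already exist:
  "dbcifurr" → 8 new (d, b, c, i, f, u, r, r)
  "dbes" → prefix "db" already present; 2 new (e, s)
  "dbcilhecg" → prefix "dbci" already present; 5 new (l, h, e, c, g)
  "dbqubgiyuq" → prefix "db" already present; 8 new (q, u, b, g, i, y, u, q)
  "dbwzcgw" → prefix "db" already present; 5 new (w, z, c, g, w)
  "dbciffeugv" → prefix "dbcif" already present; 5 new (f, e, u, g, v)
  "dbcgoij" → prefix "dbc" already present; 4 new (g, o, i, j)
  "dbciffeugvb" → prefix "dbciffeugv" already present; 1 new (b)
  "dbcifoxv" → prefix "dbcif" already present; 3 new (o, x, v)
  "dbcezhqgsz" → prefix "dbc" already present; 7 new (e, z, h, q, g, s, z)
  "dbciffew" → prefix "dbciffe" already present; 1 new (w)
  "dbcifoxvgv" → prefix "dbcifoxv" already present; 2 new (g, v)
  "dborixq" → prefix "db" already present; 5 new (o, r, i, x, q)
  "dqtpd" → prefix "d" already present; 4 new (q, t, p, d)
  "dbciffewi" → prefix "dbciffew" already present; 1 new (i)
Total nodes = 8 + 2 + 5 + 8 + 5 + 5 + 4 + 1 + 3 + 7 + 1 + 2 + 5 + 4 + 1 = 61

61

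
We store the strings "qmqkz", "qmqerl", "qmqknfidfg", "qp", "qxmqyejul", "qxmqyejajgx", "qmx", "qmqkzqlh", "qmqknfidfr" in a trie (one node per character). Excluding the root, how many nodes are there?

For each word, the new-node count is its length minus the longest prefix already in the trie:
  "qmqkz" → 5 new (q, m, q, k, z)
  "qmqerl" → prefix "qmq" already present; 3 new (e, r, l)
  "qmqknfidfg" → prefix "qmqk" already present; 6 new (n, f, i, d, f, g)
  "qp" → prefix "q" already present; 1 new (p)
  "qxmqyejul" → prefix "q" already present; 8 new (x, m, q, y, e, j, u, l)
  "qxmqyejajgx" → prefix "qxmqyej" already present; 4 new (a, j, g, x)
  "qmx" → prefix "qm" already present; 1 new (x)
  "qmqkzqlh" → prefix "qmqkz" already present; 3 new (q, l, h)
  "qmqknfidfr" → prefix "qmqknfidf" already present; 1 new (r)
Total nodes = 5 + 3 + 6 + 1 + 8 + 4 + 1 + 3 + 1 = 32

32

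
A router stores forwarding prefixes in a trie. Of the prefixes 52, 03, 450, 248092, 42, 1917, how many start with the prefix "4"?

2

Traverse to the node for "4", then collect every word in that subtree.
Matches: "42", "450"
Count: 2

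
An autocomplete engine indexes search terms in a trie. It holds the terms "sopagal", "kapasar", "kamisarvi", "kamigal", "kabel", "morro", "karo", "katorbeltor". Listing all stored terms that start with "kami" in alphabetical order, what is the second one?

kamisarvi

Words with prefix "kami", in lexicographic order: "kamigal", "kamisarvi"
The 2nd is kamisarvi.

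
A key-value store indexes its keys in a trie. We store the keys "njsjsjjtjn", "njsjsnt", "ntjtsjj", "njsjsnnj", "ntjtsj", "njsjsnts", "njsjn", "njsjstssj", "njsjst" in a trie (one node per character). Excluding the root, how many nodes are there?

26

Trace insertions, counting only characters that open a new branch:
  "njsjsjjtjn" → 10 new (n, j, s, j, s, j, j, t, j, n)
  "njsjsnt" → prefix "njsjs" already present; 2 new (n, t)
  "ntjtsjj" → prefix "n" already present; 6 new (t, j, t, s, j, j)
  "njsjsnnj" → prefix "njsjsn" already present; 2 new (n, j)
  "ntjtsj" → prefix "ntjtsj" already present; 0 new (none)
  "njsjsnts" → prefix "njsjsnt" already present; 1 new (s)
  "njsjn" → prefix "njsj" already present; 1 new (n)
  "njsjstssj" → prefix "njsjs" already present; 4 new (t, s, s, j)
  "njsjst" → prefix "njsjst" already present; 0 new (none)
Total nodes = 10 + 2 + 6 + 2 + 0 + 1 + 1 + 4 + 0 = 26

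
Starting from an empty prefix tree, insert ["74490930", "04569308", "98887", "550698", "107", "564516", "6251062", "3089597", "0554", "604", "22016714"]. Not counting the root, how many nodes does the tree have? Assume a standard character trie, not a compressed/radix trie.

62

Count nodes per top-level branch (shared prefixes stored once):
  '0'-branch (04569308, 0554): 11 nodes
  '1'-branch (107): 3 nodes
  '2'-branch (22016714): 8 nodes
  '3'-branch (3089597): 7 nodes
  '5'-branch (550698, 564516): 11 nodes
  '6'-branch (604, 6251062): 9 nodes
  '7'-branch (74490930): 8 nodes
  '9'-branch (98887): 5 nodes
Sum: 62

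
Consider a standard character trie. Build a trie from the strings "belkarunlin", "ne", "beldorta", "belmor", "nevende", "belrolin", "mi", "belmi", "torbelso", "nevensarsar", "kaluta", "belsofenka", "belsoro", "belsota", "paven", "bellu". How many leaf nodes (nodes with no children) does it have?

A leaf is a node with no children — equivalently, the end of a word that is not a proper prefix of any other stored word.
Those words: "beldorta", "belkarunlin", "bellu", "belmi", "belmor", "belrolin", "belsofenka", "belsoro", "belsota", "kaluta", "mi", "nevende", "nevensarsar", "paven", "torbelso"
Leaf count: 15

15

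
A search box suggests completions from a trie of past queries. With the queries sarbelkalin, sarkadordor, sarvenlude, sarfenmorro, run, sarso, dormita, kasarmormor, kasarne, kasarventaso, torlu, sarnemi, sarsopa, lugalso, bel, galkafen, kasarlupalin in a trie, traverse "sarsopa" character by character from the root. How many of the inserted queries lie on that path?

2

Check each prefix of "sarsopa" against the stored set — each match is an end-marker on the path.
Prefixes of the query that are stored words: "sarso", "sarsopa"
Count: 2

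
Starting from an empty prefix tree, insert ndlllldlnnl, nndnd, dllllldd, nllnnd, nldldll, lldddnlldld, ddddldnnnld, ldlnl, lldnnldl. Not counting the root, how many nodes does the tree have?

63

For each word, the new-node count is its length minus the longest prefix already in the trie:
  "ndlllldlnnl" → 11 new (n, d, l, l, l, l, d, l, n, n, l)
  "nndnd" → prefix "n" already present; 4 new (n, d, n, d)
  "dllllldd" → 8 new (d, l, l, l, l, l, d, d)
  "nllnnd" → prefix "n" already present; 5 new (l, l, n, n, d)
  "nldldll" → prefix "nl" already present; 5 new (d, l, d, l, l)
  "lldddnlldld" → 11 new (l, l, d, d, d, n, l, l, d, l, d)
  "ddddldnnnld" → prefix "d" already present; 10 new (d, d, d, l, d, n, n, n, l, d)
  "ldlnl" → prefix "l" already present; 4 new (d, l, n, l)
  "lldnnldl" → prefix "lld" already present; 5 new (n, n, l, d, l)
Total nodes = 11 + 4 + 8 + 5 + 5 + 11 + 10 + 4 + 5 = 63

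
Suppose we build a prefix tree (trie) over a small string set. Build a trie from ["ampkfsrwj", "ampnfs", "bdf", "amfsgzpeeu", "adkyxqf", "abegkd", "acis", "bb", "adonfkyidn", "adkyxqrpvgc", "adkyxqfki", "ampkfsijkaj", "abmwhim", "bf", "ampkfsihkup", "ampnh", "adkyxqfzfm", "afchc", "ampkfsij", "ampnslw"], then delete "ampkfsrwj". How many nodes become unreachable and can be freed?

3

Walk "ampkfsrwj" from the leaf back toward the root, removing each node that no remaining word uses.
The suffix "rwj" (3 nodes) is used only by "ampkfsrwj"; the node for "ampkfs" still has the child "i", so pruning stops there.
Nodes removed: 3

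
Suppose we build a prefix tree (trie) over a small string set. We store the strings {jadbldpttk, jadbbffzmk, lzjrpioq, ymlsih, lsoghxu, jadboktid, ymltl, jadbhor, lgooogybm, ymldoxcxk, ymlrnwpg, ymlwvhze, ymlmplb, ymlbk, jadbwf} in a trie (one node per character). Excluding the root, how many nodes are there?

Trace insertions, counting only characters that open a new branch:
  "jadbldpttk" → 10 new (j, a, d, b, l, d, p, t, t, k)
  "jadbbffzmk" → prefix "jadb" already present; 6 new (b, f, f, z, m, k)
  "lzjrpioq" → 8 new (l, z, j, r, p, i, o, q)
  "ymlsih" → 6 new (y, m, l, s, i, h)
  "lsoghxu" → prefix "l" already present; 6 new (s, o, g, h, x, u)
  "jadboktid" → prefix "jadb" already present; 5 new (o, k, t, i, d)
  "ymltl" → prefix "yml" already present; 2 new (t, l)
  "jadbhor" → prefix "jadb" already present; 3 new (h, o, r)
  "lgooogybm" → prefix "l" already present; 8 new (g, o, o, o, g, y, b, m)
  "ymldoxcxk" → prefix "yml" already present; 6 new (d, o, x, c, x, k)
  "ymlrnwpg" → prefix "yml" already present; 5 new (r, n, w, p, g)
  "ymlwvhze" → prefix "yml" already present; 5 new (w, v, h, z, e)
  "ymlmplb" → prefix "yml" already present; 4 new (m, p, l, b)
  "ymlbk" → prefix "yml" already present; 2 new (b, k)
  "jadbwf" → prefix "jadb" already present; 2 new (w, f)
Total nodes = 10 + 6 + 8 + 6 + 6 + 5 + 2 + 3 + 8 + 6 + 5 + 5 + 4 + 2 + 2 = 78

78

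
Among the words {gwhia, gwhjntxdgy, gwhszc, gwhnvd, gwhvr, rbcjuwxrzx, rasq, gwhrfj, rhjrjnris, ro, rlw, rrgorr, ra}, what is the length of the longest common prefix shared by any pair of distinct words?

3

Look for the deepest trie node that still has at least two words in its subtree.
"gwhia" and "gwhjntxdgy" agree on "gwh" (3 characters) before diverging; nothing deeper is shared.
Longest shared-prefix length: 3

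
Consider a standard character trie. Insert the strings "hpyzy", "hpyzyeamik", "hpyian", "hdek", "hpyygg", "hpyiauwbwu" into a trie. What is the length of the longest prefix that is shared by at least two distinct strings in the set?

Equivalently: take the maximum, over all pairs, of their longest common prefix length.
"hpyian" and "hpyiauwbwu" agree on "hpyia" (5 characters) before diverging; nothing deeper is shared.
Longest shared-prefix length: 5

5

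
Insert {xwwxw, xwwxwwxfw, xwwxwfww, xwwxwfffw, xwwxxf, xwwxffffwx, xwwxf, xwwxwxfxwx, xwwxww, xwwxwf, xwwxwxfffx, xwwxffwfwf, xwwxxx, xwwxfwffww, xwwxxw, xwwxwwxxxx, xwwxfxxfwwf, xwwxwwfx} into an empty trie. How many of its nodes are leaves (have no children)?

14

A leaf is a node with no children — equivalently, the end of a word that is not a proper prefix of any other stored word.
Those words: "xwwxffffwx", "xwwxffwfwf", "xwwxfwffww", "xwwxfxxfwwf", "xwwxwfffw", "xwwxwfww", "xwwxwwfx", "xwwxwwxfw", "xwwxwwxxxx", "xwwxwxfffx", "xwwxwxfxwx", "xwwxxf", "xwwxxw", "xwwxxx"
Leaf count: 14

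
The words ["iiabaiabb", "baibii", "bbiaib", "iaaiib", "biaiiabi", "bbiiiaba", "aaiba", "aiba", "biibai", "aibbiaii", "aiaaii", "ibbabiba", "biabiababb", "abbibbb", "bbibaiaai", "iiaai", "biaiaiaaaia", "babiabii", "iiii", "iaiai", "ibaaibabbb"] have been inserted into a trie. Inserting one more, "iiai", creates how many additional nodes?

1

Walking "iiai" from the root, the first 3 characters ("iia") follow existing edges; "i" is the first miss.
Each of the 1 remaining characters creates one node.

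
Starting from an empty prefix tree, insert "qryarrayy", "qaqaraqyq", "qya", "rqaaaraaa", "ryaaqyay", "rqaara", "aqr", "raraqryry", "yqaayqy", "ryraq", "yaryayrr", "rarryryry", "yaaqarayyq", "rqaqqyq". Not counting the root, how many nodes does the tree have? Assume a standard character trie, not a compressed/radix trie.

Count nodes per top-level branch (shared prefixes stored once):
  'a'-branch (aqr): 3 nodes
  'q'-branch (qaqaraqyq, qryarrayy, qya): 19 nodes
  'r'-branch (raraqryry, rarryryry, rqaaaraaa, rqaara, rqaqqyq, ryaaqyay, ryraq): 39 nodes
  'y'-branch (yaaqarayyq, yaryayrr, yqaayqy): 22 nodes
Sum: 83

83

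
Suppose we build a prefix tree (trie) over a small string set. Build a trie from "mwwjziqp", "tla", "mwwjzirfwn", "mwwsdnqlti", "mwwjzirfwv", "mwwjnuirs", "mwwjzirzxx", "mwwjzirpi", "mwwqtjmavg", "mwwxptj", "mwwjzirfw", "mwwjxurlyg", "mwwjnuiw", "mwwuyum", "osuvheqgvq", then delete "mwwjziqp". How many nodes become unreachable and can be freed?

2

A node on "mwwjziqp"'s path can go only if nothing else ends at it or branches off below it.
The suffix "qp" (2 nodes) is used only by "mwwjziqp"; the node for "mwwjzi" still has the child "r", so pruning stops there.
Nodes removed: 2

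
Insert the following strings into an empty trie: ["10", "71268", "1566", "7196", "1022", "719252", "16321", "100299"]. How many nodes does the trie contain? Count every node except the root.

Count nodes per top-level branch (shared prefixes stored once):
  '1'-branch (10, 100299, 1022, 1566, 16321): 15 nodes
  '7'-branch (71268, 719252, 7196): 10 nodes
Sum: 25

25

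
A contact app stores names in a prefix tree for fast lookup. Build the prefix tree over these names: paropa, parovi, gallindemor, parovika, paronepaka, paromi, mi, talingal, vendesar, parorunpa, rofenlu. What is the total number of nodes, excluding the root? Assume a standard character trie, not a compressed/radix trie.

Trace insertions, counting only characters that open a new branch:
  "paropa" → 6 new (p, a, r, o, p, a)
  "parovi" → prefix "paro" already present; 2 new (v, i)
  "gallindemor" → 11 new (g, a, l, l, i, n, d, e, m, o, r)
  "parovika" → prefix "parovi" already present; 2 new (k, a)
  "paronepaka" → prefix "paro" already present; 6 new (n, e, p, a, k, a)
  "paromi" → prefix "paro" already present; 2 new (m, i)
  "mi" → 2 new (m, i)
  "talingal" → 8 new (t, a, l, i, n, g, a, l)
  "vendesar" → 8 new (v, e, n, d, e, s, a, r)
  "parorunpa" → prefix "paro" already present; 5 new (r, u, n, p, a)
  "rofenlu" → 7 new (r, o, f, e, n, l, u)
Total nodes = 6 + 2 + 11 + 2 + 6 + 2 + 2 + 8 + 8 + 5 + 7 = 59

59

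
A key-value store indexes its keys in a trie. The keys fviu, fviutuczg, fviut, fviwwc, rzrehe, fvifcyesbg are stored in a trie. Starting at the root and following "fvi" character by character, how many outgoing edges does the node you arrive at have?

Walk "fvi" from the root, arriving at one node.
Distinct next characters after "fvi": f, u, w.
That node has 3 child edges.

3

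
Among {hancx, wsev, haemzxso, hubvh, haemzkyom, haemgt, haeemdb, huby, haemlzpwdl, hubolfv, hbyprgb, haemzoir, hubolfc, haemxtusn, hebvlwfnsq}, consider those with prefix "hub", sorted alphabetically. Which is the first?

Filter for "hub…" and sort: "hubolfc", "hubolfv", "hubvh", "huby"
Position 1: hubolfc

hubolfc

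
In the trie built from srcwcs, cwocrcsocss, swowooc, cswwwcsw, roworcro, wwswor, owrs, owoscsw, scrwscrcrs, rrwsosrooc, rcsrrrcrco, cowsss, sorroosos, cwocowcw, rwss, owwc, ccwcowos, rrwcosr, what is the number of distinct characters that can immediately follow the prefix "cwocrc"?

1

Follow the path "cwocrc" to its node, then look at its outgoing edges.
Distinct next characters after "cwocrc": s.
That node has 1 child edge.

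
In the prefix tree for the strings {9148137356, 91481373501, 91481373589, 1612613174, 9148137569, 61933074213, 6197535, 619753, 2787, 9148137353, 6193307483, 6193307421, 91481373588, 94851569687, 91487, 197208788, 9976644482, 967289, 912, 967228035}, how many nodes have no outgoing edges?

18

A leaf is a node with no children — equivalently, the end of a word that is not a proper prefix of any other stored word.
Those words: "1612613174", "197208788", "2787", "61933074213", "6193307483", "6197535", "912", "91481373501", "9148137353", "9148137356", "91481373588", "91481373589", "9148137569", "91487", "94851569687", "967228035", "967289", "9976644482"
Leaf count: 18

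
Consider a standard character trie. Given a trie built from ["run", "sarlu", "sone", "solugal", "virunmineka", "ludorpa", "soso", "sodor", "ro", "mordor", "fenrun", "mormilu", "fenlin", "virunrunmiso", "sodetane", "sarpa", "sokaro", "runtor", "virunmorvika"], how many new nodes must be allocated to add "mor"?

0

Every character of "mor" already lies on an existing path (it is a prefix of some stored word).
No new nodes are needed: 0.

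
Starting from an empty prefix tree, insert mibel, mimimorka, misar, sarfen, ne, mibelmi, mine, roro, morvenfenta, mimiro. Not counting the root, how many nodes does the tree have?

Insert word by word; a character creates a node only if that edge doesn't already exist:
  "mibel" → 5 new (m, i, b, e, l)
  "mimimorka" → prefix "mi" already present; 7 new (m, i, m, o, r, k, a)
  "misar" → prefix "mi" already present; 3 new (s, a, r)
  "sarfen" → 6 new (s, a, r, f, e, n)
  "ne" → 2 new (n, e)
  "mibelmi" → prefix "mibel" already present; 2 new (m, i)
  "mine" → prefix "mi" already present; 2 new (n, e)
  "roro" → 4 new (r, o, r, o)
  "morvenfenta" → prefix "m" already present; 10 new (o, r, v, e, n, f, e, n, t, a)
  "mimiro" → prefix "mimi" already present; 2 new (r, o)
Total nodes = 5 + 7 + 3 + 6 + 2 + 2 + 2 + 4 + 10 + 2 = 43

43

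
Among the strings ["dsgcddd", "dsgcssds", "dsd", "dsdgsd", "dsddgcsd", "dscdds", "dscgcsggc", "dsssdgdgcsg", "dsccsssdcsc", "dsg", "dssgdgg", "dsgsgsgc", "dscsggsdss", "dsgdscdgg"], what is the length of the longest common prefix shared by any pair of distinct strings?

The deepest shared node is where two words last agree before diverging.
e.g. "dsgcddd" and "dsgcssds" share the prefix "dsgc" of length 4; no pair shares a longer one.
Longest shared-prefix length: 4

4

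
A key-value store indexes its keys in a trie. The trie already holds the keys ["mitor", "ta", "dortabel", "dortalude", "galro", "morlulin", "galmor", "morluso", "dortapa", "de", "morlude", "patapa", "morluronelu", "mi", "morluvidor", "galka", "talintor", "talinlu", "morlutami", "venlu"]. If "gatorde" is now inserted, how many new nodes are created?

5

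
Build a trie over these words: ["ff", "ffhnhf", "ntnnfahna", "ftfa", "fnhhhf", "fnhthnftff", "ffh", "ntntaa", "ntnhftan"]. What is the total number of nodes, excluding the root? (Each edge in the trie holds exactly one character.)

For each word, the new-node count is its length minus the longest prefix already in the trie:
  "ff" → 2 new (f, f)
  "ffhnhf" → prefix "ff" already present; 4 new (h, n, h, f)
  "ntnnfahna" → 9 new (n, t, n, n, f, a, h, n, a)
  "ftfa" → prefix "f" already present; 3 new (t, f, a)
  "fnhhhf" → prefix "f" already present; 5 new (n, h, h, h, f)
  "fnhthnftff" → prefix "fnh" already present; 7 new (t, h, n, f, t, f, f)
  "ffh" → prefix "ffh" already present; 0 new (none)
  "ntntaa" → prefix "ntn" already present; 3 new (t, a, a)
  "ntnhftan" → prefix "ntn" already present; 5 new (h, f, t, a, n)
Total nodes = 2 + 4 + 9 + 3 + 5 + 7 + 0 + 3 + 5 = 38

38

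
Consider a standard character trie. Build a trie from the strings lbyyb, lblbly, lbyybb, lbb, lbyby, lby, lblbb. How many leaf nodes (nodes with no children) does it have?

5

A leaf is a node with no children — equivalently, the end of a word that is not a proper prefix of any other stored word.
Those words: "lbb", "lblbb", "lblbly", "lbyby", "lbyybb"
Leaf count: 5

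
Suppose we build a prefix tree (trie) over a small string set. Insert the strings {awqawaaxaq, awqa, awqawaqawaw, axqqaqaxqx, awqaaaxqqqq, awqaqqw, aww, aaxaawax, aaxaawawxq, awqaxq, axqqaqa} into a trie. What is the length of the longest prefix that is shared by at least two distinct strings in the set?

7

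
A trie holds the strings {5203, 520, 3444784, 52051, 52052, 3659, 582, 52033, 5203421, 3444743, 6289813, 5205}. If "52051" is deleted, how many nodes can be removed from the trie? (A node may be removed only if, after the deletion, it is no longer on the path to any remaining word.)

Walk "52051" from the leaf back toward the root, removing each node that no remaining word uses.
The suffix "1" (1 node) is used only by "52051"; the node for "5205" still has the child "2", so pruning stops there.
Nodes removed: 1

1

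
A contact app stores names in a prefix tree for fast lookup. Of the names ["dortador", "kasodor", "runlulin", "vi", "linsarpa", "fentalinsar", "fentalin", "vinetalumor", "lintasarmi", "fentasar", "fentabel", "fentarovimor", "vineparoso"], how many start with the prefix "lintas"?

Walk to "lintas"; the words in its subtree are exactly those with that prefix.
Words under "lintas": lintasarmi
Count: 1

1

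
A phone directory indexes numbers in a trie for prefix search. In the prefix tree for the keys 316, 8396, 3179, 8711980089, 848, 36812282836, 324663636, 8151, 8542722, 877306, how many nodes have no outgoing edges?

Leaves are exactly the stored words that no other stored word extends.
Those words: "316", "3179", "324663636", "36812282836", "8151", "8396", "848", "8542722", "8711980089", "877306"
Leaf count: 10

10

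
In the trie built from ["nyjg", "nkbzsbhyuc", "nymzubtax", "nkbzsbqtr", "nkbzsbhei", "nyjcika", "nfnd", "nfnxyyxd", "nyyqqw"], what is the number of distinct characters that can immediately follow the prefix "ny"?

The children of the "ny" node are the distinct next characters among strings starting with "ny".
Distinct next characters after "ny": j, m, y.
That node has 3 child edges.

3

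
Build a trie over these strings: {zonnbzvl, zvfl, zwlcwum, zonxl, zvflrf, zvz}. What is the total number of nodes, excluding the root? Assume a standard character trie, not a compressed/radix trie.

Trace insertions, counting only characters that open a new branch:
  "zonnbzvl" → 8 new (z, o, n, n, b, z, v, l)
  "zvfl" → prefix "z" already present; 3 new (v, f, l)
  "zwlcwum" → prefix "z" already present; 6 new (w, l, c, w, u, m)
  "zonxl" → prefix "zon" already present; 2 new (x, l)
  "zvflrf" → prefix "zvfl" already present; 2 new (r, f)
  "zvz" → prefix "zv" already present; 1 new (z)
Total nodes = 8 + 3 + 6 + 2 + 2 + 1 = 22

22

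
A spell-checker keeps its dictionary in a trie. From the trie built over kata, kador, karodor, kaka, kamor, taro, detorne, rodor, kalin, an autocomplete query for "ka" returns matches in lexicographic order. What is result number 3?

kalin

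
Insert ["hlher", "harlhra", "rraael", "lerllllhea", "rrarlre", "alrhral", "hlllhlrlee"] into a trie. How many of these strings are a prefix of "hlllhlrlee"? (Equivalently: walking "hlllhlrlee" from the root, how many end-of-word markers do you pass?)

Traverse "hlllhlrlee" character by character; count nodes along the way that are marked as word ends.
Prefixes of the query that are stored words: "hlllhlrlee"
Count: 1

1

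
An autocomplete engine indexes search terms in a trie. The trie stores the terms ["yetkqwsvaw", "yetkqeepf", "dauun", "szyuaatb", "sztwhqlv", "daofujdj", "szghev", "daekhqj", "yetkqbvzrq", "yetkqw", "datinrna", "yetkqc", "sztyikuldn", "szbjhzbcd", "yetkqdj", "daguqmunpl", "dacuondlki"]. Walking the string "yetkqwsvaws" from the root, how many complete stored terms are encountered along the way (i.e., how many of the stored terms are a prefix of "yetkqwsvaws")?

Walk "yetkqwsvaws" from the root; an end-of-word marker is hit whenever a stored word is a prefix of "yetkqwsvaws".
Prefixes of the query that are stored words: "yetkqw", "yetkqwsvaw"
Count: 2

2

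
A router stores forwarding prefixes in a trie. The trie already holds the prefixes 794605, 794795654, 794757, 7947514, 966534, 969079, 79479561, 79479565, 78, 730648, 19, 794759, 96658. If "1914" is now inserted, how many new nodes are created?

2

The longest prefix of "1914" already in the trie is "19" (length 2).
So 4 − 2 = 2 new nodes.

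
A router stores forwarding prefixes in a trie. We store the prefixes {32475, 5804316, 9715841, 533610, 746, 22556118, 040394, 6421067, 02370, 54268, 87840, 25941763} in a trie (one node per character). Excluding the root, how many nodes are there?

68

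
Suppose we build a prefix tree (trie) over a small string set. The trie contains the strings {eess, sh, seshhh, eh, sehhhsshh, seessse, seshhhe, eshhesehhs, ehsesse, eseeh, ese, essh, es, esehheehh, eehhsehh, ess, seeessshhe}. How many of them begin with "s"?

Traverse to the node for "s", then collect every word in that subtree.
Matches: "seeessshhe", "seessse", "sehhhsshh", "seshhh", "seshhhe", "sh"
Count: 6

6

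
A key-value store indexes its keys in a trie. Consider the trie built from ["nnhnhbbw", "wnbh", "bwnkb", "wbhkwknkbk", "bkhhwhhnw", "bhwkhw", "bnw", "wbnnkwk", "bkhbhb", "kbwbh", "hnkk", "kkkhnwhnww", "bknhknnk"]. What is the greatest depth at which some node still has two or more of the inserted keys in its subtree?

The deepest shared node is where two words last agree before diverging.
e.g. "bkhbhb" and "bkhhwhhnw" share the prefix "bkh" of length 3; no pair shares a longer one.
Longest shared-prefix length: 3

3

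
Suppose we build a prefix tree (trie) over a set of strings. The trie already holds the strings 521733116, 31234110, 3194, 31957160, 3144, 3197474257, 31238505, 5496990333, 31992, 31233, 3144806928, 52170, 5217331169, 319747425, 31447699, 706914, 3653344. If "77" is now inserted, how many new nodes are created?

1

The longest prefix of "77" already in the trie is "7" (length 1).
New nodes needed: |"77"| − 1 = 2 − 1 = 1.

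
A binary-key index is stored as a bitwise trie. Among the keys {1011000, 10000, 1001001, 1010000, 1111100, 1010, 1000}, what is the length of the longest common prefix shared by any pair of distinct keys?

Equivalently: take the maximum, over all pairs, of their longest common prefix length.
e.g. "1000" and "10000" share the prefix "1000" of length 4; no pair shares a longer one.
Longest shared-prefix length: 4

4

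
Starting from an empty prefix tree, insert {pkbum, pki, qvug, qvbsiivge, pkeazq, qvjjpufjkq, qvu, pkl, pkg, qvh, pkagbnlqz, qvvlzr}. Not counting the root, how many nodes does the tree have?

43

Trace insertions, counting only characters that open a new branch:
  "pkbum" → 5 new (p, k, b, u, m)
  "pki" → prefix "pk" already present; 1 new (i)
  "qvug" → 4 new (q, v, u, g)
  "qvbsiivge" → prefix "qv" already present; 7 new (b, s, i, i, v, g, e)
  "pkeazq" → prefix "pk" already present; 4 new (e, a, z, q)
  "qvjjpufjkq" → prefix "qv" already present; 8 new (j, j, p, u, f, j, k, q)
  "qvu" → prefix "qvu" already present; 0 new (none)
  "pkl" → prefix "pk" already present; 1 new (l)
  "pkg" → prefix "pk" already present; 1 new (g)
  "qvh" → prefix "qv" already present; 1 new (h)
  "pkagbnlqz" → prefix "pk" already present; 7 new (a, g, b, n, l, q, z)
  "qvvlzr" → prefix "qv" already present; 4 new (v, l, z, r)
Total nodes = 5 + 1 + 4 + 7 + 4 + 8 + 0 + 1 + 1 + 1 + 7 + 4 = 43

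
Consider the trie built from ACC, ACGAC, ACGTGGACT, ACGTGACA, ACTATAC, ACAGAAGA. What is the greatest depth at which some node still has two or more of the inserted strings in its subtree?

The deepest shared node is where two words last agree before diverging.
e.g. "ACGTGACA" and "ACGTGGACT" share the prefix "ACGTG" of length 5; no pair shares a longer one.
Longest shared-prefix length: 5

5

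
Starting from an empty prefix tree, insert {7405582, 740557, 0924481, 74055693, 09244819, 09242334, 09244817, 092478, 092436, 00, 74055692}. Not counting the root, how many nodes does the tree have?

30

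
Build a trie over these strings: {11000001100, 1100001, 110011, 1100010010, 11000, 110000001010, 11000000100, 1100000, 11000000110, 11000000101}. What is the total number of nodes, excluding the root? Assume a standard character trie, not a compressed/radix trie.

Count nodes per top-level branch (shared prefixes stored once):
  '1'-branch (11000, 1100000, 11000000100, 11000000101, 110000001010, 11000000110, 11000001100, 1100001, 1100010010, 110011): 27 nodes
Sum: 27

27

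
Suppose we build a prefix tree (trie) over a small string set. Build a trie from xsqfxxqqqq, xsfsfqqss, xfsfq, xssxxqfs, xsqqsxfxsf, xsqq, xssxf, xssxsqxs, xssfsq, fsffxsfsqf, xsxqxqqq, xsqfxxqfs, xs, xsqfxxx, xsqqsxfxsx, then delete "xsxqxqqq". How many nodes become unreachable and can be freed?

6

Walk "xsxqxqqq" from the leaf back toward the root, removing each node that no remaining word uses.
The suffix "xqxqqq" (6 nodes) is used only by "xsxqxqqq"; the node for "xs" still has the child "q", so pruning stops there.
Nodes removed: 6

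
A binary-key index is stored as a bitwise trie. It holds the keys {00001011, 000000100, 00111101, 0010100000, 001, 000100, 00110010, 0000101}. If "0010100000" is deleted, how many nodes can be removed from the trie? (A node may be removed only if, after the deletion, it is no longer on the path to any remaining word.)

7

After clearing the end-marker at "0010100000", prune upward until reaching a node still needed by another word.
The suffix "0100000" (7 nodes) is used only by "0010100000"; the node for "001" still has the child "1", so pruning stops there.
Nodes removed: 7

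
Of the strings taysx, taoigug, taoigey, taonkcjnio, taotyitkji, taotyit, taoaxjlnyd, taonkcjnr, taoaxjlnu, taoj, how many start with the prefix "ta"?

10

Filter for entries beginning with "ta":
Words under "ta": taoaxjlnu, taoaxjlnyd, taoigey, taoigug, taoj, taonkcjnio, taonkcjnr, taotyit, taotyitkji, taysx
Count: 10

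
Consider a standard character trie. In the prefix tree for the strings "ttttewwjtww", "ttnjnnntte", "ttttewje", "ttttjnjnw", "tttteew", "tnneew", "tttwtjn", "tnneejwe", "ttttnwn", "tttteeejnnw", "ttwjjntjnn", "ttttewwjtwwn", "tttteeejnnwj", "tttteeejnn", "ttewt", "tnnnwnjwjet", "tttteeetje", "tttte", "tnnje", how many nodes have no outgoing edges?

15

Leaves are exactly the stored words that no other stored word extends.
Those words: "tnneejwe", "tnneew", "tnnje", "tnnnwnjwjet", "ttewt", "ttnjnnntte", "tttteeejnnwj", "tttteeetje", "tttteew", "ttttewje", "ttttewwjtwwn", "ttttjnjnw", "ttttnwn", "tttwtjn", "ttwjjntjnn"
Leaf count: 15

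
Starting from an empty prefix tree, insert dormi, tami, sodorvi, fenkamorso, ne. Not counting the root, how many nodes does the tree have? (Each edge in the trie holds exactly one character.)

28

Insert word by word; a character creates a node only if that edge doesn't already exist:
  "dormi" → 5 new (d, o, r, m, i)
  "tami" → 4 new (t, a, m, i)
  "sodorvi" → 7 new (s, o, d, o, r, v, i)
  "fenkamorso" → 10 new (f, e, n, k, a, m, o, r, s, o)
  "ne" → 2 new (n, e)
Total nodes = 5 + 4 + 7 + 10 + 2 = 28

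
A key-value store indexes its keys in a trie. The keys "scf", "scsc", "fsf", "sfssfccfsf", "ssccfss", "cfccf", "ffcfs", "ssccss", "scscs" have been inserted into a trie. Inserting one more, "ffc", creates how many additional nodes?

"ffc" is already a full path in the trie; only an end-marker is added.
No new nodes are needed: 0.

0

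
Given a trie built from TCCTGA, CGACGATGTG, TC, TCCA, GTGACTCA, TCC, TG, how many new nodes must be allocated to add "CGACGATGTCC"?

2

The longest prefix of "CGACGATGTCC" already in the trie is "CGACGATGT" (length 9).
New nodes needed: |"CGACGATGTCC"| − 9 = 11 − 9 = 2.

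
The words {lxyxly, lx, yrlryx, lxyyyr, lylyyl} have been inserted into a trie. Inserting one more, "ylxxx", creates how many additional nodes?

4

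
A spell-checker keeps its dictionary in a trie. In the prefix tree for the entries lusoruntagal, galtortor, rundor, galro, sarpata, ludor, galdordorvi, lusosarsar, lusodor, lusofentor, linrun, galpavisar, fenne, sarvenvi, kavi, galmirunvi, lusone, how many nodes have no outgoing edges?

17

Leaves are exactly the stored words that no other stored word extends.
Those words: "fenne", "galdordorvi", "galmirunvi", "galpavisar", "galro", "galtortor", "kavi", "linrun", "ludor", "lusodor", "lusofentor", "lusone", "lusoruntagal", "lusosarsar", "rundor", "sarpata", "sarvenvi"
Leaf count: 17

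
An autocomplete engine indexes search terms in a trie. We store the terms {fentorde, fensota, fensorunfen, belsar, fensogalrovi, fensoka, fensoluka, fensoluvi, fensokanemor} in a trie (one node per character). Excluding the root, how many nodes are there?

For each word, the new-node count is its length minus the longest prefix already in the trie:
  "fentorde" → 8 new (f, e, n, t, o, r, d, e)
  "fensota" → prefix "fen" already present; 4 new (s, o, t, a)
  "fensorunfen" → prefix "fenso" already present; 6 new (r, u, n, f, e, n)
  "belsar" → 6 new (b, e, l, s, a, r)
  "fensogalrovi" → prefix "fenso" already present; 7 new (g, a, l, r, o, v, i)
  "fensoka" → prefix "fenso" already present; 2 new (k, a)
  "fensoluka" → prefix "fenso" already present; 4 new (l, u, k, a)
  "fensoluvi" → prefix "fensolu" already present; 2 new (v, i)
  "fensokanemor" → prefix "fensoka" already present; 5 new (n, e, m, o, r)
Total nodes = 8 + 4 + 6 + 6 + 7 + 2 + 4 + 2 + 5 = 44

44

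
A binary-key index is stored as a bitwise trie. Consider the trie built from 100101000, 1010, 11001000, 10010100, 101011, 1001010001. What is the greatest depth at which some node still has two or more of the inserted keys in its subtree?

9

The deepest shared node is where two words last agree before diverging.
e.g. "100101000" and "1001010001" share the prefix "100101000" of length 9; no pair shares a longer one.
Longest shared-prefix length: 9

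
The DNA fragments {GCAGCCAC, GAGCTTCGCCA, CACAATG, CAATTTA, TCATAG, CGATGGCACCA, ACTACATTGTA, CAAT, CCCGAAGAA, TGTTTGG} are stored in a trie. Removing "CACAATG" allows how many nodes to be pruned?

5

A node on "CACAATG"'s path can go only if nothing else ends at it or branches off below it.
The suffix "CAATG" (5 nodes) is used only by "CACAATG"; the node for "CA" still has the child "A", so pruning stops there.
Nodes removed: 5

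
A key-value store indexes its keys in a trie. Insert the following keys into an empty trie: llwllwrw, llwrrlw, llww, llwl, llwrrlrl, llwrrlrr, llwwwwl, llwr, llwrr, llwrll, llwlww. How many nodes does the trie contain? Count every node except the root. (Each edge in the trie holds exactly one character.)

23

For each word, the new-node count is its length minus the longest prefix already in the trie:
  "llwllwrw" → 8 new (l, l, w, l, l, w, r, w)
  "llwrrlw" → prefix "llw" already present; 4 new (r, r, l, w)
  "llww" → prefix "llw" already present; 1 new (w)
  "llwl" → prefix "llwl" already present; 0 new (none)
  "llwrrlrl" → prefix "llwrrl" already present; 2 new (r, l)
  "llwrrlrr" → prefix "llwrrlr" already present; 1 new (r)
  "llwwwwl" → prefix "llww" already present; 3 new (w, w, l)
  "llwr" → prefix "llwr" already present; 0 new (none)
  "llwrr" → prefix "llwrr" already present; 0 new (none)
  "llwrll" → prefix "llwr" already present; 2 new (l, l)
  "llwlww" → prefix "llwl" already present; 2 new (w, w)
Total nodes = 8 + 4 + 1 + 0 + 2 + 1 + 3 + 0 + 0 + 2 + 2 = 23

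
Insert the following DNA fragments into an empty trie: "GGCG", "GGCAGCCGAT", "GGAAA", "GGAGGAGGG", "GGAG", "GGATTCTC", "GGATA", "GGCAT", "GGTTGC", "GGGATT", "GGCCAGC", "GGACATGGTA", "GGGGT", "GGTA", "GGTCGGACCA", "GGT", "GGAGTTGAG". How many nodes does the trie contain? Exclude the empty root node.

Insert word by word; a character creates a node only if that edge doesn't already exist:
  "GGCG" → 4 new (G, G, C, G)
  "GGCAGCCGAT" → prefix "GGC" already present; 7 new (A, G, C, C, G, A, T)
  "GGAAA" → prefix "GG" already present; 3 new (A, A, A)
  "GGAGGAGGG" → prefix "GGA" already present; 6 new (G, G, A, G, G, G)
  "GGAG" → prefix "GGAG" already present; 0 new (none)
  "GGATTCTC" → prefix "GGA" already present; 5 new (T, T, C, T, C)
  "GGATA" → prefix "GGAT" already present; 1 new (A)
  "GGCAT" → prefix "GGCA" already present; 1 new (T)
  "GGTTGC" → prefix "GG" already present; 4 new (T, T, G, C)
  "GGGATT" → prefix "GG" already present; 4 new (G, A, T, T)
  "GGCCAGC" → prefix "GGC" already present; 4 new (C, A, G, C)
  "GGACATGGTA" → prefix "GGA" already present; 7 new (C, A, T, G, G, T, A)
  "GGGGT" → prefix "GGG" already present; 2 new (G, T)
  "GGTA" → prefix "GGT" already present; 1 new (A)
  "GGTCGGACCA" → prefix "GGT" already present; 7 new (C, G, G, A, C, C, A)
  "GGT" → prefix "GGT" already present; 0 new (none)
  "GGAGTTGAG" → prefix "GGAG" already present; 5 new (T, T, G, A, G)
Total nodes = 4 + 7 + 3 + 6 + 0 + 5 + 1 + 1 + 4 + 4 + 4 + 7 + 2 + 1 + 7 + 0 + 5 = 61

61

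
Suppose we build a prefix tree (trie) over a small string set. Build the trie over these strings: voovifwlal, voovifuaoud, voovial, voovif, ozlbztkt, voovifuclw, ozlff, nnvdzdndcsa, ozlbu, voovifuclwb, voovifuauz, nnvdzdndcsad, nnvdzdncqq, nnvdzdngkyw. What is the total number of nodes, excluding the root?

Insert word by word; a character creates a node only if that edge doesn't already exist:
  "voovifwlal" → 10 new (v, o, o, v, i, f, w, l, a, l)
  "voovifuaoud" → prefix "voovif" already present; 5 new (u, a, o, u, d)
  "voovial" → prefix "voovi" already present; 2 new (a, l)
  "voovif" → prefix "voovif" already present; 0 new (none)
  "ozlbztkt" → 8 new (o, z, l, b, z, t, k, t)
  "voovifuclw" → prefix "voovifu" already present; 3 new (c, l, w)
  "ozlff" → prefix "ozl" already present; 2 new (f, f)
  "nnvdzdndcsa" → 11 new (n, n, v, d, z, d, n, d, c, s, a)
  "ozlbu" → prefix "ozlb" already present; 1 new (u)
  "voovifuclwb" → prefix "voovifuclw" already present; 1 new (b)
  "voovifuauz" → prefix "voovifua" already present; 2 new (u, z)
  "nnvdzdndcsad" → prefix "nnvdzdndcsa" already present; 1 new (d)
  "nnvdzdncqq" → prefix "nnvdzdn" already present; 3 new (c, q, q)
  "nnvdzdngkyw" → prefix "nnvdzdn" already present; 4 new (g, k, y, w)
Total nodes = 10 + 5 + 2 + 0 + 8 + 3 + 2 + 11 + 1 + 1 + 2 + 1 + 3 + 4 = 53

53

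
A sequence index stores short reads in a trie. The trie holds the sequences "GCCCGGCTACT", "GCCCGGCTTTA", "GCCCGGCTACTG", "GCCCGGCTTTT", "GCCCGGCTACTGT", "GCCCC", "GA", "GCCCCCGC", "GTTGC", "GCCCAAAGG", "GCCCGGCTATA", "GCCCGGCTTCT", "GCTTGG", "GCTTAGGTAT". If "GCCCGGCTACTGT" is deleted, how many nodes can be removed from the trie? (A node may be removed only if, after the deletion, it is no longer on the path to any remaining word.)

A node on "GCCCGGCTACTGT"'s path can go only if nothing else ends at it or branches off below it.
The suffix "T" (1 node) is used only by "GCCCGGCTACTGT"; "GCCCGGCTACTG" is itself a stored word, so pruning stops there.
Nodes removed: 1

1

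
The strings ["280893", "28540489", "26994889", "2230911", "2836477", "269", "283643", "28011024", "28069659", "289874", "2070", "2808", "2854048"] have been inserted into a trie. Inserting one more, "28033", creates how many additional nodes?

2

Walking "28033" from the root, the first 3 characters ("280") follow existing edges; "3" is the first miss.
So 5 − 3 = 2 new nodes.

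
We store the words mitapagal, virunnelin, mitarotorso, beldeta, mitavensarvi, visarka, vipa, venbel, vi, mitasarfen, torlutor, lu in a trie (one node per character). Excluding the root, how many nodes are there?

69

For each word, the new-node count is its length minus the longest prefix already in the trie:
  "mitapagal" → 9 new (m, i, t, a, p, a, g, a, l)
  "virunnelin" → 10 new (v, i, r, u, n, n, e, l, i, n)
  "mitarotorso" → prefix "mita" already present; 7 new (r, o, t, o, r, s, o)
  "beldeta" → 7 new (b, e, l, d, e, t, a)
  "mitavensarvi" → prefix "mita" already present; 8 new (v, e, n, s, a, r, v, i)
  "visarka" → prefix "vi" already present; 5 new (s, a, r, k, a)
  "vipa" → prefix "vi" already present; 2 new (p, a)
  "venbel" → prefix "v" already present; 5 new (e, n, b, e, l)
  "vi" → prefix "vi" already present; 0 new (none)
  "mitasarfen" → prefix "mita" already present; 6 new (s, a, r, f, e, n)
  "torlutor" → 8 new (t, o, r, l, u, t, o, r)
  "lu" → 2 new (l, u)
Total nodes = 9 + 10 + 7 + 7 + 8 + 5 + 2 + 5 + 0 + 6 + 8 + 2 = 69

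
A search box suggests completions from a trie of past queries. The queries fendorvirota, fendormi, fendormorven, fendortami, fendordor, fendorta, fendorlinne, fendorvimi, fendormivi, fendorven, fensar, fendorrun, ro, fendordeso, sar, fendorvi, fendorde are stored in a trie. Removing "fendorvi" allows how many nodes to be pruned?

0

Walk "fendorvi" from the leaf back toward the root, removing each node that no remaining word uses.
Every node on "fendorvi" is still needed (e.g. by "fendorvirota"), so nothing is freed.
Nodes removed: 0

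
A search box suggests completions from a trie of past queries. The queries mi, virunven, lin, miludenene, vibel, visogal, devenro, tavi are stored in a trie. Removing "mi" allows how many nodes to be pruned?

A node on "mi"'s path can go only if nothing else ends at it or branches off below it.
Every node on "mi" is still needed (e.g. by "miludenene"), so nothing is freed.
Nodes removed: 0

0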